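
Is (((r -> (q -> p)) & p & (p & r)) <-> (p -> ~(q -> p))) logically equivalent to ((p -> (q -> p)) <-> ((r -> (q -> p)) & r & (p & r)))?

not equivalent

p  q  r  |  φ  ψ
0  0  0  |  0  0
0  0  1  |  0  0
0  1  0  |  0  0
0  1  1  |  0  0
1  0  0  |  1  0
1  0  1  |  0  1
1  1  0  |  1  0
1  1  1  |  0  1
The columns differ at p=1, q=0, r=0 (φ=1, ψ=0), so they are not equivalent.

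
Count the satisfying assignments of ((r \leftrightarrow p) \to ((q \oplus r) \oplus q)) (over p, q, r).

6

  p   |   q   |   r   || (r \leftrightarrow p) | (q \oplus r) | ((q \oplus r) \oplus q) |   φ  
False | False | False ||          True         |    False     |          False          | False
False | False |  True ||         False         |     True     |           True          |  True
False |  True | False ||          True         |     True     |          False          | False
False |  True |  True ||         False         |    False     |           True          |  True
 True | False | False ||         False         |    False     |          False          |  True
 True | False |  True ||          True         |     True     |           True          |  True
 True |  True | False ||         False         |     True     |          False          |  True
 True |  True |  True ||          True         |    False     |           True          |  True
The formula is true on 6 of the 8 rows.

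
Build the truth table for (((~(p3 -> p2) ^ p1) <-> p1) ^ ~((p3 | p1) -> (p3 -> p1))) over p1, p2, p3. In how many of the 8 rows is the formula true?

6

p1  p2  p3     (p3 -> p2)  ~(p3 -> p2)  (~(p3 -> p2) ^ p1)  ((~(p3 -> p2) ^ p1) <-> p1)  (p3 | p1)  (p3 -> p1)  ((p3 | p1) -> (p3 -> p1))  ~((p3 | p1) -> (p3 -> p1))  φ
1   1   1          1            0               1                        1                   1          1                   1                          0               1
1   1   0          1            0               1                        1                   1          1                   1                          0               1
1   0   1          0            1               0                        0                   1          1                   1                          0               0
1   0   0          1            0               1                        1                   1          1                   1                          0               1
0   1   1          1            0               0                        1                   1          0                   0                          1               0
0   1   0          1            0               0                        1                   0          1                   1                          0               1
0   0   1          0            1               1                        0                   1          0                   0                          1               1
0   0   0          1            0               0                        1                   0          1                   1                          0               1
The formula is true on 6 of the 8 rows.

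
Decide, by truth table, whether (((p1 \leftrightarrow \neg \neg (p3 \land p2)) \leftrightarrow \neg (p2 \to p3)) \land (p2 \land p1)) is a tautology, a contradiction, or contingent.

contradiction

p1  p2  p3  |  (p3 \land p2)  \neg (p3 \land p2)  \neg \neg (p3 \land p2)  (p2 \to p3)  \neg (p2 \to p3)  (p2 \land p1)  φ
F   F   F   |        F                T                      F                  T              F                F        F
F   F   T   |        F                T                      F                  T              F                F        F
F   T   F   |        F                T                      F                  F              T                F        F
F   T   T   |        T                F                      T                  T              F                F        F
T   F   F   |        F                T                      F                  T              F                F        F
T   F   T   |        F                T                      F                  T              F                F        F
T   T   F   |        F                T                      F                  F              T                T        F
T   T   T   |        T                F                      T                  T              F                T        F
Every row is F, so the formula is a contradiction.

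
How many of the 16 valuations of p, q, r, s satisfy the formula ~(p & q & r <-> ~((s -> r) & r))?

10

p | q | r | s || (p & q) | ((p & q) & r) | (s -> r) | ((s -> r) & r) | ~((s -> r) & r) | φ
T | T | T | T ||    T    |       T       |    T     |       T        |        F        | T
T | T | T | F ||    T    |       T       |    T     |       T        |        F        | T
T | T | F | T ||    T    |       F       |    F     |       F        |        T        | T
T | T | F | F ||    T    |       F       |    T     |       F        |        T        | T
T | F | T | T ||    F    |       F       |    T     |       T        |        F        | F
T | F | T | F ||    F    |       F       |    T     |       T        |        F        | F
T | F | F | T ||    F    |       F       |    F     |       F        |        T        | T
T | F | F | F ||    F    |       F       |    T     |       F        |        T        | T
F | T | T | T ||    F    |       F       |    T     |       T        |        F        | F
F | T | T | F ||    F    |       F       |    T     |       T        |        F        | F
F | T | F | T ||    F    |       F       |    F     |       F        |        T        | T
F | T | F | F ||    F    |       F       |    T     |       F        |        T        | T
F | F | T | T ||    F    |       F       |    T     |       T        |        F        | F
F | F | T | F ||    F    |       F       |    T     |       T        |        F        | F
F | F | F | T ||    F    |       F       |    F     |       F        |        T        | T
F | F | F | F ||    F    |       F       |    T     |       F        |        T        | T
The formula is true on 10 of the 16 rows.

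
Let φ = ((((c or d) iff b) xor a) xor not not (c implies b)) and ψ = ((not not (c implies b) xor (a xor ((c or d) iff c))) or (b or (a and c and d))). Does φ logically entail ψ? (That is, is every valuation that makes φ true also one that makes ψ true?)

a | b | c | d | φ | ψ
- | - | - | - | - | -
T | T | T | T | T | T
T | T | T | F | T | T
T | T | F | T | T | T
T | T | F | F | F | T
T | F | T | T | T | T
T | F | T | F | T | F
T | F | F | T | F | F
T | F | F | F | T | T
F | T | T | T | F | T
F | T | T | F | F | T
F | T | F | T | F | T
F | T | F | F | T | T
F | F | T | T | F | T
F | F | T | F | F | T
F | F | F | T | T | T
F | F | F | F | F | F
At a=T, b=F, c=T, d=F we have φ true but ψ false, so φ does not entail ψ.

no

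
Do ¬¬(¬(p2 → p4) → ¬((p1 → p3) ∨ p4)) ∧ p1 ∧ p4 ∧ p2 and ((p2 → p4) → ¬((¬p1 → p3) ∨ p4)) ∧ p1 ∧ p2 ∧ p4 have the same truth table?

not equivalent

p1 | p2 | p3 | p4 | φ | ψ
-- | -- | -- | -- | - | -
T  | T  | T  | T  | T | F
T  | T  | T  | F  | F | F
T  | T  | F  | T  | T | F
T  | T  | F  | F  | F | F
T  | F  | T  | T  | F | F
T  | F  | T  | F  | F | F
T  | F  | F  | T  | F | F
T  | F  | F  | F  | F | F
F  | T  | T  | T  | F | F
F  | T  | T  | F  | F | F
F  | T  | F  | T  | F | F
F  | T  | F  | F  | F | F
F  | F  | T  | T  | F | F
F  | F  | T  | F  | F | F
F  | F  | F  | T  | F | F
F  | F  | F  | F  | F | F
The columns differ at p1=T, p2=T, p3=T, p4=T (φ=T, ψ=F), so they are not equivalent.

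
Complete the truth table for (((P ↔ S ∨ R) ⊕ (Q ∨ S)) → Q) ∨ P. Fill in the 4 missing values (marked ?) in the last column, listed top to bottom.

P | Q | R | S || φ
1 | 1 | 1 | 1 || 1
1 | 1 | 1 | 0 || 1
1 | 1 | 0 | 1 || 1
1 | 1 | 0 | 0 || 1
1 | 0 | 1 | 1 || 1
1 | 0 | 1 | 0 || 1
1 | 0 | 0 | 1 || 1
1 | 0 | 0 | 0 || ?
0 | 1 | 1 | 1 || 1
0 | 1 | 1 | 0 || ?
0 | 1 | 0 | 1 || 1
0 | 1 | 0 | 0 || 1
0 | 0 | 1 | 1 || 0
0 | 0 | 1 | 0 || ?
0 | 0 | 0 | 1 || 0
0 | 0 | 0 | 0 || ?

1, 1, 1, 0

Row P=1, Q=0, R=0, S=0: (((P ↔ S ∨ R) ⊕ (Q ∨ S)) → Q) = 1, so the formula = 1.
Row P=0, Q=1, R=1, S=0: (((P ↔ S ∨ R) ⊕ (Q ∨ S)) → Q) = 1, so the formula = 1.
Row P=0, Q=0, R=1, S=0: (((P ↔ S ∨ R) ⊕ (Q ∨ S)) → Q) = 1, so the formula = 1.
Row P=0, Q=0, R=0, S=0: (((P ↔ S ∨ R) ⊕ (Q ∨ S)) → Q) = 0, so the formula = 0.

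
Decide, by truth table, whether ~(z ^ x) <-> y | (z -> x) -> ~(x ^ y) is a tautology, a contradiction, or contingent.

x  y  z     (z ^ x)  ~(z ^ x)  (z -> x)  (y | (z -> x))  (x ^ y)  ~(x ^ y)  ((y | (z -> x)) -> ~(x ^ y))  φ
T  T  T        F        T         T            T            F        T                   T                T
T  T  F        T        F         T            T            F        T                   T                F
T  F  T        F        T         T            T            T        F                   F                F
T  F  F        T        F         T            T            T        F                   F                T
F  T  T        T        F         F            T            T        F                   F                T
F  T  F        F        T         T            T            T        F                   F                F
F  F  T        T        F         F            F            F        T                   T                F
F  F  F        F        T         T            T            F        T                   T                T
4 of 8 rows are T, so the formula is contingent.

contingent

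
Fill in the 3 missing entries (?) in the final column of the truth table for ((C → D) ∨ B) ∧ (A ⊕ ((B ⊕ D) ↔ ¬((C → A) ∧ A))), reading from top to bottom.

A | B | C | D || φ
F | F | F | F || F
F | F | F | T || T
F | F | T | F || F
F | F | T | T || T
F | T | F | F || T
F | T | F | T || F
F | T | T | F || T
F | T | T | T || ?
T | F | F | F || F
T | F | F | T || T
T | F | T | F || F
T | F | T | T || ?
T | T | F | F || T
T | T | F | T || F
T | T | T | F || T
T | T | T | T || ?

F, T, F

Row A=F, B=T, C=T, D=T: ((C → D) ∨ B) = T, (A ⊕ ((B ⊕ D) ↔ ¬((C → A) ∧ A))) = F, so the formula = F.
Row A=T, B=F, C=T, D=T: ((C → D) ∨ B) = T, (A ⊕ ((B ⊕ D) ↔ ¬((C → A) ∧ A))) = T, so the formula = T.
Row A=T, B=T, C=T, D=T: ((C → D) ∨ B) = T, (A ⊕ ((B ⊕ D) ↔ ¬((C → A) ∧ A))) = F, so the formula = F.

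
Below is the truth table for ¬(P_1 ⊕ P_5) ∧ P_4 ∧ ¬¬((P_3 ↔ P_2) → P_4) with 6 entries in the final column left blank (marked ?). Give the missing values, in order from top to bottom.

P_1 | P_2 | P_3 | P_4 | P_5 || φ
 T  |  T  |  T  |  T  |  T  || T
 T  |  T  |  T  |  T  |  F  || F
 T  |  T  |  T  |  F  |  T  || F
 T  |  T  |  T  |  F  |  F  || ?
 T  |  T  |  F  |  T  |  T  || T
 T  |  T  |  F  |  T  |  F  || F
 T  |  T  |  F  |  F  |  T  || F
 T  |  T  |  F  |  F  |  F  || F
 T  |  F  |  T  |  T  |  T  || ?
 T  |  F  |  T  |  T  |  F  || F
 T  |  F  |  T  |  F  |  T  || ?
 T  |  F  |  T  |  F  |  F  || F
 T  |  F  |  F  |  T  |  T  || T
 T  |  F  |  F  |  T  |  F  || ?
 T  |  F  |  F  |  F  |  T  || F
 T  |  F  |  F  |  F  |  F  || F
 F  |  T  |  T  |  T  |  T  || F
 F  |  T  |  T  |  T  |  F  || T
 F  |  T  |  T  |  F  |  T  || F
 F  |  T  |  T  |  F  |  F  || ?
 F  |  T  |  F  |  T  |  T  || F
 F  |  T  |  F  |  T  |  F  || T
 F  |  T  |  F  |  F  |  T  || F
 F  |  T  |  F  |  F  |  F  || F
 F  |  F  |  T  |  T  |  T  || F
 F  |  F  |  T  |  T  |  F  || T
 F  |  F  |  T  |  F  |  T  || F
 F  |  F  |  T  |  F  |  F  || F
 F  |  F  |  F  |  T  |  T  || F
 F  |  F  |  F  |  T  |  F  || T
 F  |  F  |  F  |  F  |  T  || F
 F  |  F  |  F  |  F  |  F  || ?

F, T, F, F, F, F

Row P_1=T, P_2=T, P_3=T, P_4=F, P_5=F: ¬(P_1 ⊕ P_5) = F, ¬¬((P_3 ↔ P_2) → P_4) = F, so the formula = F.
Row P_1=T, P_2=F, P_3=T, P_4=T, P_5=T: ¬(P_1 ⊕ P_5) = T, ¬¬((P_3 ↔ P_2) → P_4) = T, so the formula = T.
Row P_1=T, P_2=F, P_3=T, P_4=F, P_5=T: ¬(P_1 ⊕ P_5) = T, ¬¬((P_3 ↔ P_2) → P_4) = T, so the formula = F.
Row P_1=T, P_2=F, P_3=F, P_4=T, P_5=F: ¬(P_1 ⊕ P_5) = F, ¬¬((P_3 ↔ P_2) → P_4) = T, so the formula = F.
Row P_1=F, P_2=T, P_3=T, P_4=F, P_5=F: ¬(P_1 ⊕ P_5) = T, ¬¬((P_3 ↔ P_2) → P_4) = F, so the formula = F.
Row P_1=F, P_2=F, P_3=F, P_4=F, P_5=F: ¬(P_1 ⊕ P_5) = T, ¬¬((P_3 ↔ P_2) → P_4) = F, so the formula = F.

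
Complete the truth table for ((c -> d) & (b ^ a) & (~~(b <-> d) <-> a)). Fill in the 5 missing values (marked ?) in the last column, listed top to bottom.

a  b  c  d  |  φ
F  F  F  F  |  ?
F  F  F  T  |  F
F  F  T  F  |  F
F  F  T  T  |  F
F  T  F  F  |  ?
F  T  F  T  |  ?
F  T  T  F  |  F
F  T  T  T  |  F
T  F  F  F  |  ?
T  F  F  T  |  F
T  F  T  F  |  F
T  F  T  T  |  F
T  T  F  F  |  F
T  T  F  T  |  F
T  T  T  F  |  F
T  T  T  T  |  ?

F, T, F, T, F

Row a=F, b=F, c=F, d=F: (c -> d) = T, (b ^ a) = F, (~~(b <-> d) <-> a) = F, so the formula = F.
Row a=F, b=T, c=F, d=F: (c -> d) = T, (b ^ a) = T, (~~(b <-> d) <-> a) = T, so the formula = T.
Row a=F, b=T, c=F, d=T: (c -> d) = T, (b ^ a) = T, (~~(b <-> d) <-> a) = F, so the formula = F.
Row a=T, b=F, c=F, d=F: (c -> d) = T, (b ^ a) = T, (~~(b <-> d) <-> a) = T, so the formula = T.
Row a=T, b=T, c=T, d=T: (c -> d) = T, (b ^ a) = F, (~~(b <-> d) <-> a) = T, so the formula = F.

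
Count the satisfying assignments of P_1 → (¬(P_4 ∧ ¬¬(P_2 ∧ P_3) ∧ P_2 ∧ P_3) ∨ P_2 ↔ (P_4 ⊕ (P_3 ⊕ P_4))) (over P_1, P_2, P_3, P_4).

P_1  P_2  P_3  P_4  |  (P_2 ∧ P_3)  ¬(P_2 ∧ P_3)  ¬¬(P_2 ∧ P_3)  (P_4 ∧ ¬¬(P_2 ∧ P_3) ∧ P_2)  (P_3 ⊕ P_4)  (P_4 ⊕ (P_3 ⊕ P_4))  φ
 1    1    1    1   |       1            0              1                     1                    0                1           1
 1    1    1    0   |       1            0              1                     0                    1                1           1
 1    1    0    1   |       0            1              0                     0                    1                0           0
 1    1    0    0   |       0            1              0                     0                    0                0           0
 1    0    1    1   |       0            1              0                     0                    0                1           1
 1    0    1    0   |       0            1              0                     0                    1                1           1
 1    0    0    1   |       0            1              0                     0                    1                0           0
 1    0    0    0   |       0            1              0                     0                    0                0           0
 0    1    1    1   |       1            0              1                     1                    0                1           1
 0    1    1    0   |       1            0              1                     0                    1                1           1
 0    1    0    1   |       0            1              0                     0                    1                0           1
 0    1    0    0   |       0            1              0                     0                    0                0           1
 0    0    1    1   |       0            1              0                     0                    0                1           1
 0    0    1    0   |       0            1              0                     0                    1                1           1
 0    0    0    1   |       0            1              0                     0                    1                0           1
 0    0    0    0   |       0            1              0                     0                    0                0           1
The formula is true on 12 of the 16 rows.

12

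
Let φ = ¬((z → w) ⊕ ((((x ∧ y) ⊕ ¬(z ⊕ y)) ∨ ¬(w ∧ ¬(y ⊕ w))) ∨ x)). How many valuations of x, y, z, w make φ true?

x | y | z | w | φ
- | - | - | - | -
1 | 1 | 1 | 1 | 1
1 | 1 | 1 | 0 | 0
1 | 1 | 0 | 1 | 1
1 | 1 | 0 | 0 | 1
1 | 0 | 1 | 1 | 1
1 | 0 | 1 | 0 | 0
1 | 0 | 0 | 1 | 1
1 | 0 | 0 | 0 | 1
0 | 1 | 1 | 1 | 1
0 | 1 | 1 | 0 | 0
0 | 1 | 0 | 1 | 0
0 | 1 | 0 | 0 | 1
0 | 0 | 1 | 1 | 1
0 | 0 | 1 | 0 | 0
0 | 0 | 0 | 1 | 1
0 | 0 | 0 | 0 | 1
The formula is true on 11 of the 16 rows.

11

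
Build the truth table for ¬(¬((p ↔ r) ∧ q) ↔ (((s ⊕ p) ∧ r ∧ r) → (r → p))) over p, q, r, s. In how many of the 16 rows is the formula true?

6

  p   |   q   |   r   |   s   || (p ↔ r) | ((p ↔ r) ∧ q) | ¬((p ↔ r) ∧ q) | (s ⊕ p) | ((s ⊕ p) ∧ r ∧ r) | (r → p) |   φ  
False | False | False | False ||   True  |     False     |      True      |  False  |       False       |   True  | False
False | False | False |  True ||   True  |     False     |      True      |   True  |       False       |   True  | False
False | False |  True | False ||  False  |     False     |      True      |  False  |       False       |  False  | False
False | False |  True |  True ||  False  |     False     |      True      |   True  |        True       |  False  |  True
False |  True | False | False ||   True  |      True     |     False      |  False  |       False       |   True  |  True
False |  True | False |  True ||   True  |      True     |     False      |   True  |       False       |   True  |  True
False |  True |  True | False ||  False  |     False     |      True      |  False  |       False       |  False  | False
False |  True |  True |  True ||  False  |     False     |      True      |   True  |        True       |  False  |  True
 True | False | False | False ||  False  |     False     |      True      |   True  |       False       |   True  | False
 True | False | False |  True ||  False  |     False     |      True      |  False  |       False       |   True  | False
 True | False |  True | False ||   True  |     False     |      True      |   True  |        True       |   True  | False
 True | False |  True |  True ||   True  |     False     |      True      |  False  |       False       |   True  | False
 True |  True | False | False ||  False  |     False     |      True      |   True  |       False       |   True  | False
 True |  True | False |  True ||  False  |     False     |      True      |  False  |       False       |   True  | False
 True |  True |  True | False ||   True  |      True     |     False      |   True  |        True       |   True  |  True
 True |  True |  True |  True ||   True  |      True     |     False      |  False  |       False       |   True  |  True
The formula is true on 6 of the 16 rows.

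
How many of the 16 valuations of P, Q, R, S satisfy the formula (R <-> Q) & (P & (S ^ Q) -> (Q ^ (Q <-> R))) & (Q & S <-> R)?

6

P | Q | R | S | φ
- | - | - | - | -
T | T | T | T | T
T | T | T | F | F
T | T | F | T | F
T | T | F | F | F
T | F | T | T | F
T | F | T | F | F
T | F | F | T | T
T | F | F | F | T
F | T | T | T | T
F | T | T | F | F
F | T | F | T | F
F | T | F | F | F
F | F | T | T | F
F | F | T | F | F
F | F | F | T | T
F | F | F | F | T
The formula is true on 6 of the 16 rows.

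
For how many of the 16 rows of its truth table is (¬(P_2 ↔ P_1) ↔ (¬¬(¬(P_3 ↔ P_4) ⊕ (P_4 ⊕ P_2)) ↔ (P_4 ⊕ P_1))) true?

8

 P_1    P_2    P_3    P_4   |    φ  
False  False  False  False  |  False
False  False  False   True  |   True
False  False   True  False  |   True
False  False   True   True  |  False
False   True  False  False  |  False
False   True  False   True  |   True
False   True   True  False  |   True
False   True   True   True  |  False
 True  False  False  False  |  False
 True  False  False   True  |   True
 True  False   True  False  |   True
 True  False   True   True  |  False
 True   True  False  False  |  False
 True   True  False   True  |   True
 True   True   True  False  |   True
 True   True   True   True  |  False
The formula is true on 8 of the 16 rows.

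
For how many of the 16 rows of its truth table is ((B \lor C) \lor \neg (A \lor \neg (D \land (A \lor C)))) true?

12

A | B | C | D || φ
T | T | T | T || T
T | T | T | F || T
T | T | F | T || T
T | T | F | F || T
T | F | T | T || T
T | F | T | F || T
T | F | F | T || F
T | F | F | F || F
F | T | T | T || T
F | T | T | F || T
F | T | F | T || T
F | T | F | F || T
F | F | T | T || T
F | F | T | F || T
F | F | F | T || F
F | F | F | F || F
The formula is true on 12 of the 16 rows.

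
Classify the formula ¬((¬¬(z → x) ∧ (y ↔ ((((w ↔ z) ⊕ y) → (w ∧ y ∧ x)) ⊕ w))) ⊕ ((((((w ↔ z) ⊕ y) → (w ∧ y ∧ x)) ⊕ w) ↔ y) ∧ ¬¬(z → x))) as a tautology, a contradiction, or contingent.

x | y | z | w || φ
F | F | F | F || T
F | F | F | T || T
F | F | T | F || T
F | F | T | T || T
F | T | F | F || T
F | T | F | T || T
F | T | T | F || T
F | T | T | T || T
T | F | F | F || T
T | F | F | T || T
T | F | T | F || T
T | F | T | T || T
T | T | F | F || T
T | T | F | T || T
T | T | T | F || T
T | T | T | T || T
Every row is T, so the formula is a tautology.

tautology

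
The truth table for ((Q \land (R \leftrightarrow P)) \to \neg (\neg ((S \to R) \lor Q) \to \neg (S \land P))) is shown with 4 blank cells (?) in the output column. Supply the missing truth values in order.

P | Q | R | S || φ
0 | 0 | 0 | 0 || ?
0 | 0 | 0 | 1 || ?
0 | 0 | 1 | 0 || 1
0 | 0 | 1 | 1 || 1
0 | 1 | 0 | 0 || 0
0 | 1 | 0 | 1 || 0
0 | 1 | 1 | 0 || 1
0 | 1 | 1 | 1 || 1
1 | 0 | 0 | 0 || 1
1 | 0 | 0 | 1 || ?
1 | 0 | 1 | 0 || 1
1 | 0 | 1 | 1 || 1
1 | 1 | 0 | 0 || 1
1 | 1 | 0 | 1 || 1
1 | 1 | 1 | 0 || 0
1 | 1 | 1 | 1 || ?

1, 1, 1, 0

Row P=0, Q=0, R=0, S=0: (Q \land (R \leftrightarrow P)) = 0, \neg (\neg ((S \to R) \lor Q) \to \neg (S \land P)) = 0, so the formula = 1.
Row P=0, Q=0, R=0, S=1: (Q \land (R \leftrightarrow P)) = 0, \neg (\neg ((S \to R) \lor Q) \to \neg (S \land P)) = 0, so the formula = 1.
Row P=1, Q=0, R=0, S=1: (Q \land (R \leftrightarrow P)) = 0, \neg (\neg ((S \to R) \lor Q) \to \neg (S \land P)) = 1, so the formula = 1.
Row P=1, Q=1, R=1, S=1: (Q \land (R \leftrightarrow P)) = 1, \neg (\neg ((S \to R) \lor Q) \to \neg (S \land P)) = 0, so the formula = 0.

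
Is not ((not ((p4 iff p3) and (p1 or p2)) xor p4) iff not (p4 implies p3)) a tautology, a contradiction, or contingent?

contingent

  p1  |   p2  |   p3  |   p4  |   φ  
----- | ----- | ----- | ----- | -----
 True |  True |  True |  True |  True
 True |  True |  True | False |  True
 True |  True | False |  True |  True
 True |  True | False | False | False
 True | False |  True |  True |  True
 True | False |  True | False |  True
 True | False | False |  True |  True
 True | False | False | False | False
False |  True |  True |  True |  True
False |  True |  True | False |  True
False |  True | False |  True |  True
False |  True | False | False | False
False | False |  True |  True | False
False | False |  True | False |  True
False | False | False |  True |  True
False | False | False | False |  True
12 of 16 rows are True, so the formula is contingent.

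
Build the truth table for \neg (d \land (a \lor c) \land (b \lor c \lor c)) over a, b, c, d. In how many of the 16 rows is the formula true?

11

a | b | c | d | φ
- | - | - | - | -
T | T | T | T | F
T | T | T | F | T
T | T | F | T | F
T | T | F | F | T
T | F | T | T | F
T | F | T | F | T
T | F | F | T | T
T | F | F | F | T
F | T | T | T | F
F | T | T | F | T
F | T | F | T | T
F | T | F | F | T
F | F | T | T | F
F | F | T | F | T
F | F | F | T | T
F | F | F | F | T
The formula is true on 11 of the 16 rows.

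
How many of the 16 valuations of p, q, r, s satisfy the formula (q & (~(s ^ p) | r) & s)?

3

p  q  r  s     (s ^ p)  ~(s ^ p)  (~(s ^ p) | r)  (q & (~(s ^ p) | r) & s)
1  1  1  1        0        1            1                    1            
1  1  1  0        1        0            1                    0            
1  1  0  1        0        1            1                    1            
1  1  0  0        1        0            0                    0            
1  0  1  1        0        1            1                    0            
1  0  1  0        1        0            1                    0            
1  0  0  1        0        1            1                    0            
1  0  0  0        1        0            0                    0            
0  1  1  1        1        0            1                    1            
0  1  1  0        0        1            1                    0            
0  1  0  1        1        0            0                    0            
0  1  0  0        0        1            1                    0            
0  0  1  1        1        0            1                    0            
0  0  1  0        0        1            1                    0            
0  0  0  1        1        0            0                    0            
0  0  0  0        0        1            1                    0            
The formula is true on 3 of the 16 rows.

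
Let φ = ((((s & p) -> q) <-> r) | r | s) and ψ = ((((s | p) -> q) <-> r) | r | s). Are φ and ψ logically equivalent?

p | q | r | s | φ | ψ
- | - | - | - | - | -
1 | 1 | 1 | 1 | 1 | 1
1 | 1 | 1 | 0 | 1 | 1
1 | 1 | 0 | 1 | 1 | 1
1 | 1 | 0 | 0 | 0 | 0
1 | 0 | 1 | 1 | 1 | 1
1 | 0 | 1 | 0 | 1 | 1
1 | 0 | 0 | 1 | 1 | 1
1 | 0 | 0 | 0 | 0 | 1
0 | 1 | 1 | 1 | 1 | 1
0 | 1 | 1 | 0 | 1 | 1
0 | 1 | 0 | 1 | 1 | 1
0 | 1 | 0 | 0 | 0 | 0
0 | 0 | 1 | 1 | 1 | 1
0 | 0 | 1 | 0 | 1 | 1
0 | 0 | 0 | 1 | 1 | 1
0 | 0 | 0 | 0 | 0 | 0
The columns differ at p=1, q=0, r=0, s=0 (φ=0, ψ=1), so they are not equivalent.

not equivalent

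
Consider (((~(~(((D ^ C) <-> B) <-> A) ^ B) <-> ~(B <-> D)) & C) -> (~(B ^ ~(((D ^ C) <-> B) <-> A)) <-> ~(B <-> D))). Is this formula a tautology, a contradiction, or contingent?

tautology

  A      B      C      D    |  (D ^ C)  ((D ^ C) <-> B)  (((D ^ C) <-> B) <-> A)  ~(((D ^ C) <-> B) <-> A)  (B <-> D)  ~(B <-> D)    φ  
False  False  False  False  |   False         True                False                     True               True      False      True
False  False  False   True  |    True        False                 True                    False              False       True      True
False  False   True  False  |    True        False                 True                    False               True      False      True
False  False   True   True  |   False         True                False                     True              False       True      True
False   True  False  False  |   False        False                 True                    False              False       True      True
False   True  False   True  |    True         True                False                     True               True      False      True
False   True   True  False  |    True         True                False                     True              False       True      True
False   True   True   True  |   False        False                 True                    False               True      False      True
 True  False  False  False  |   False         True                 True                    False               True      False      True
 True  False  False   True  |    True        False                False                     True              False       True      True
 True  False   True  False  |    True        False                False                     True               True      False      True
 True  False   True   True  |   False         True                 True                    False              False       True      True
 True   True  False  False  |   False        False                False                     True              False       True      True
 True   True  False   True  |    True         True                 True                    False               True      False      True
 True   True   True  False  |    True         True                 True                    False              False       True      True
 True   True   True   True  |   False        False                False                     True               True      False      True
Every row is True, so the formula is a tautology.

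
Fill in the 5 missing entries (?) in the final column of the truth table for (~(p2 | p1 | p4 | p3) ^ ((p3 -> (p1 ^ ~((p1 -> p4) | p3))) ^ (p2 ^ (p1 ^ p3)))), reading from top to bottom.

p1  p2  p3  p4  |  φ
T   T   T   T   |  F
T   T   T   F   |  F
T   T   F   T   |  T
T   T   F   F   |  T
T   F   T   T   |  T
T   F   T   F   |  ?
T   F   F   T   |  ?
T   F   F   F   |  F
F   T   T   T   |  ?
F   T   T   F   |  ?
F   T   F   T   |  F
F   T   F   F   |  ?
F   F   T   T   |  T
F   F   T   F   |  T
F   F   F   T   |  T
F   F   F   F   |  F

Row p1=T, p2=F, p3=T, p4=F: ~(p2 | p1 | p4 | p3) = F, ((p3 -> (p1 ^ ~((p1 -> p4) | p3))) ^ (p2 ^ (p1 ^ p3))) = T, so the formula = T.
Row p1=T, p2=F, p3=F, p4=T: ~(p2 | p1 | p4 | p3) = F, ((p3 -> (p1 ^ ~((p1 -> p4) | p3))) ^ (p2 ^ (p1 ^ p3))) = F, so the formula = F.
Row p1=F, p2=T, p3=T, p4=T: ~(p2 | p1 | p4 | p3) = F, ((p3 -> (p1 ^ ~((p1 -> p4) | p3))) ^ (p2 ^ (p1 ^ p3))) = F, so the formula = F.
Row p1=F, p2=T, p3=T, p4=F: ~(p2 | p1 | p4 | p3) = F, ((p3 -> (p1 ^ ~((p1 -> p4) | p3))) ^ (p2 ^ (p1 ^ p3))) = F, so the formula = F.
Row p1=F, p2=T, p3=F, p4=F: ~(p2 | p1 | p4 | p3) = F, ((p3 -> (p1 ^ ~((p1 -> p4) | p3))) ^ (p2 ^ (p1 ^ p3))) = F, so the formula = F.

T, F, F, F, F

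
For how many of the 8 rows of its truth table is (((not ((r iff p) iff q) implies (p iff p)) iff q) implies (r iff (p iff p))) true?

6

p | q | r || φ
T | T | T || T
T | T | F || F
T | F | T || T
T | F | F || T
F | T | T || T
F | T | F || F
F | F | T || T
F | F | F || T
The formula is true on 6 of the 8 rows.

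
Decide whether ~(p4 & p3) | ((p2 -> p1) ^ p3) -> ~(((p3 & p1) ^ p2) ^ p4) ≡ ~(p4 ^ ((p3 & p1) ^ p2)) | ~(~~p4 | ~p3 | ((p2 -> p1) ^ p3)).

  p1     p2     p3     p4   |    φ      ψ  
 True   True   True   True  |   True  False
 True   True   True  False  |   True   True
 True   True  False   True  |   True   True
 True   True  False  False  |  False  False
 True  False   True   True  |   True   True
 True  False   True  False  |  False   True
 True  False  False   True  |  False  False
 True  False  False  False  |   True   True
False   True   True   True  |   True   True
False   True   True  False  |  False  False
False   True  False   True  |   True   True
False   True  False  False  |  False  False
False  False   True   True  |   True  False
False  False   True  False  |   True   True
False  False  False   True  |  False  False
False  False  False  False  |   True   True
The columns differ at p1=True, p2=True, p3=True, p4=True (φ=True, ψ=False), so they are not equivalent.

not equivalent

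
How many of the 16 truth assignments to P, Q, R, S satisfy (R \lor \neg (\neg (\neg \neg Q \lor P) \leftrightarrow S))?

P  Q  R  S  |  φ
F  F  F  F  |  T
F  F  F  T  |  F
F  F  T  F  |  T
F  F  T  T  |  T
F  T  F  F  |  F
F  T  F  T  |  T
F  T  T  F  |  T
F  T  T  T  |  T
T  F  F  F  |  F
T  F  F  T  |  T
T  F  T  F  |  T
T  F  T  T  |  T
T  T  F  F  |  F
T  T  F  T  |  T
T  T  T  F  |  T
T  T  T  T  |  T
The formula is true on 12 of the 16 rows.

12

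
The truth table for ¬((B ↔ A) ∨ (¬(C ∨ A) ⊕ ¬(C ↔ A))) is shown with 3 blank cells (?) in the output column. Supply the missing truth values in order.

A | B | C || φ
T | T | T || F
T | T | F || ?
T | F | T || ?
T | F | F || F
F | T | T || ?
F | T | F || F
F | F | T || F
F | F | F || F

F, T, F

Row A=T, B=T, C=F: (B ↔ A) = T, (¬(C ∨ A) ⊕ ¬(C ↔ A)) = T, ((B ↔ A) ∨ (¬(C ∨ A) ⊕ ¬(C ↔ A))) = T, so the formula = F.
Row A=T, B=F, C=T: (B ↔ A) = F, (¬(C ∨ A) ⊕ ¬(C ↔ A)) = F, ((B ↔ A) ∨ (¬(C ∨ A) ⊕ ¬(C ↔ A))) = F, so the formula = T.
Row A=F, B=T, C=T: (B ↔ A) = F, (¬(C ∨ A) ⊕ ¬(C ↔ A)) = T, ((B ↔ A) ∨ (¬(C ∨ A) ⊕ ¬(C ↔ A))) = T, so the formula = F.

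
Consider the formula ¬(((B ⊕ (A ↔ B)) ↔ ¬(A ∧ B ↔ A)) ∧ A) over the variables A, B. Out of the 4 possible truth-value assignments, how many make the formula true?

3

A  B  |  φ
F  F  |  T
F  T  |  T
T  F  |  T
T  T  |  F
The formula is true on 3 of the 4 rows.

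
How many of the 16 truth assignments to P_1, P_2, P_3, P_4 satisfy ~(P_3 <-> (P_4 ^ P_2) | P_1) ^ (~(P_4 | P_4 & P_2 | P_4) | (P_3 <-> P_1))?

10

P_1  P_2  P_3  P_4     (P_4 ^ P_2)  ((P_4 ^ P_2) | P_1)  (P_4 & P_2)  (P_4 | (P_4 & P_2) | P_4)  ~(P_4 | (P_4 & P_2) | P_4)  (P_3 <-> P_1)  φ
 F    F    F    F           F                F                F                   F                          T                     T        T
 F    F    F    T           T                T                F                   T                          F                     T        F
 F    F    T    F           F                F                F                   F                          T                     F        F
 F    F    T    T           T                T                F                   T                          F                     F        F
 F    T    F    F           T                T                F                   F                          T                     T        F
 F    T    F    T           F                F                T                   T                          F                     T        T
 F    T    T    F           T                T                F                   F                          T                     F        T
 F    T    T    T           F                F                T                   T                          F                     F        T
 T    F    F    F           F                T                F                   F                          T                     F        F
 T    F    F    T           T                T                F                   T                          F                     F        T
 T    F    T    F           F                T                F                   F                          T                     T        T
 T    F    T    T           T                T                F                   T                          F                     T        T
 T    T    F    F           T                T                F                   F                          T                     F        F
 T    T    F    T           F                T                T                   T                          F                     F        T
 T    T    T    F           T                T                F                   F                          T                     T        T
 T    T    T    T           F                T                T                   T                          F                     T        T
The formula is true on 10 of the 16 rows.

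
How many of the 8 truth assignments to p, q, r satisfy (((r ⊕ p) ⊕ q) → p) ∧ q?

3

p | q | r || (r ⊕ p) | ((r ⊕ p) ⊕ q) | (((r ⊕ p) ⊕ q) → p) | ((((r ⊕ p) ⊕ q) → p) ∧ q)
F | F | F ||    F    |       F       |          T          |             F            
F | F | T ||    T    |       T       |          F          |             F            
F | T | F ||    F    |       T       |          F          |             F            
F | T | T ||    T    |       F       |          T          |             T            
T | F | F ||    T    |       T       |          T          |             F            
T | F | T ||    F    |       F       |          T          |             F            
T | T | F ||    T    |       F       |          T          |             T            
T | T | T ||    F    |       T       |          T          |             T            
The formula is true on 3 of the 8 rows.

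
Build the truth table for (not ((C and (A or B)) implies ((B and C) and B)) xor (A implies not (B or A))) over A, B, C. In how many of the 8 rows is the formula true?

5

A | B | C | (A or B) | (C and (A or B)) | (B and C) | ((B and C) and B) | (B or A) | not (B or A) | (A implies not (B or A)) | φ
- | - | - | -------- | ---------------- | --------- | ----------------- | -------- | ------------ | ------------------------ | -
0 | 0 | 0 |    0     |        0         |     0     |         0         |    0     |      1       |            1             | 1
0 | 0 | 1 |    0     |        0         |     0     |         0         |    0     |      1       |            1             | 1
0 | 1 | 0 |    1     |        0         |     0     |         0         |    1     |      0       |            1             | 1
0 | 1 | 1 |    1     |        1         |     1     |         1         |    1     |      0       |            1             | 1
1 | 0 | 0 |    1     |        0         |     0     |         0         |    1     |      0       |            0             | 0
1 | 0 | 1 |    1     |        1         |     0     |         0         |    1     |      0       |            0             | 1
1 | 1 | 0 |    1     |        0         |     0     |         0         |    1     |      0       |            0             | 0
1 | 1 | 1 |    1     |        1         |     1     |         1         |    1     |      0       |            0             | 0
The formula is true on 5 of the 8 rows.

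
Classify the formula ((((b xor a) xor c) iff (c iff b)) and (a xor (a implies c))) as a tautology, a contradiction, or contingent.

a  b  c  |  (b xor a)  ((b xor a) xor c)  (c iff b)  (a implies c)  (a xor (a implies c))  φ
1  1  1  |      0              1              1            1                  0            0
1  1  0  |      0              0              0            0                  1            1
1  0  1  |      1              0              0            1                  0            0
1  0  0  |      1              1              1            0                  1            1
0  1  1  |      1              0              1            1                  1            0
0  1  0  |      1              1              0            1                  1            0
0  0  1  |      0              1              0            1                  1            0
0  0  0  |      0              0              1            1                  1            0
2 of 8 rows are 1, so the formula is contingent.

contingent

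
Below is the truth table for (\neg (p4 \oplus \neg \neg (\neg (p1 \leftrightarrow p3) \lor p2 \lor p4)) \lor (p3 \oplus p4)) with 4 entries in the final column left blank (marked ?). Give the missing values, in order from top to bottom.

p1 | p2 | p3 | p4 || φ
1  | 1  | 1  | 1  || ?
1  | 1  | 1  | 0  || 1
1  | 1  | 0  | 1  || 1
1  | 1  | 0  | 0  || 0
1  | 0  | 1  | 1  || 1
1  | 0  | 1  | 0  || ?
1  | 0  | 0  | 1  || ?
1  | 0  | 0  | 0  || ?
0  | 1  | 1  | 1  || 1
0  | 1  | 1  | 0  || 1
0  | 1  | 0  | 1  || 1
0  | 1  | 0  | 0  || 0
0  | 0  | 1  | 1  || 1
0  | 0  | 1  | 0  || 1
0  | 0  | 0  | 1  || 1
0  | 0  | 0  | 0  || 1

Row p1=1, p2=1, p3=1, p4=1: \neg (p4 \oplus \neg \neg (\neg (p1 \leftrightarrow p3) \lor p2 \lor p4)) = 1, (p3 \oplus p4) = 0, so the formula = 1.
Row p1=1, p2=0, p3=1, p4=0: \neg (p4 \oplus \neg \neg (\neg (p1 \leftrightarrow p3) \lor p2 \lor p4)) = 1, (p3 \oplus p4) = 1, so the formula = 1.
Row p1=1, p2=0, p3=0, p4=1: \neg (p4 \oplus \neg \neg (\neg (p1 \leftrightarrow p3) \lor p2 \lor p4)) = 1, (p3 \oplus p4) = 1, so the formula = 1.
Row p1=1, p2=0, p3=0, p4=0: \neg (p4 \oplus \neg \neg (\neg (p1 \leftrightarrow p3) \lor p2 \lor p4)) = 0, (p3 \oplus p4) = 0, so the formula = 0.

1, 1, 1, 0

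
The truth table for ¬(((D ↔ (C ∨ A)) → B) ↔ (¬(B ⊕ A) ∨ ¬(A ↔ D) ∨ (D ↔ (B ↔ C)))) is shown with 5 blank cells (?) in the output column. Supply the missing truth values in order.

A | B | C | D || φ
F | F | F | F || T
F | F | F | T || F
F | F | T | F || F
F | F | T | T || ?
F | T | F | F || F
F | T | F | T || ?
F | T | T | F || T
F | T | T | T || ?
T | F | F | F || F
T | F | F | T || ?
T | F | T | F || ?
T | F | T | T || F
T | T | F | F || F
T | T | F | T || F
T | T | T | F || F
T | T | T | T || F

Row A=F, B=F, C=T, D=T: ((D ↔ (C ∨ A)) → B) = F, (¬(B ⊕ A) ∨ ¬(A ↔ D) ∨ (D ↔ (B ↔ C))) = T, (((D ↔ (C ∨ A)) → B) ↔ (¬(B ⊕ A) ∨ ¬(A ↔ D) ∨ (D ↔ (B ↔ C)))) = F, so the formula = T.
Row A=F, B=T, C=F, D=T: ((D ↔ (C ∨ A)) → B) = T, (¬(B ⊕ A) ∨ ¬(A ↔ D) ∨ (D ↔ (B ↔ C))) = T, (((D ↔ (C ∨ A)) → B) ↔ (¬(B ⊕ A) ∨ ¬(A ↔ D) ∨ (D ↔ (B ↔ C)))) = T, so the formula = F.
Row A=F, B=T, C=T, D=T: ((D ↔ (C ∨ A)) → B) = T, (¬(B ⊕ A) ∨ ¬(A ↔ D) ∨ (D ↔ (B ↔ C))) = T, (((D ↔ (C ∨ A)) → B) ↔ (¬(B ⊕ A) ∨ ¬(A ↔ D) ∨ (D ↔ (B ↔ C)))) = T, so the formula = F.
Row A=T, B=F, C=F, D=T: ((D ↔ (C ∨ A)) → B) = F, (¬(B ⊕ A) ∨ ¬(A ↔ D) ∨ (D ↔ (B ↔ C))) = T, (((D ↔ (C ∨ A)) → B) ↔ (¬(B ⊕ A) ∨ ¬(A ↔ D) ∨ (D ↔ (B ↔ C)))) = F, so the formula = T.
Row A=T, B=F, C=T, D=F: ((D ↔ (C ∨ A)) → B) = T, (¬(B ⊕ A) ∨ ¬(A ↔ D) ∨ (D ↔ (B ↔ C))) = T, (((D ↔ (C ∨ A)) → B) ↔ (¬(B ⊕ A) ∨ ¬(A ↔ D) ∨ (D ↔ (B ↔ C)))) = T, so the formula = F.

T, F, F, T, F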